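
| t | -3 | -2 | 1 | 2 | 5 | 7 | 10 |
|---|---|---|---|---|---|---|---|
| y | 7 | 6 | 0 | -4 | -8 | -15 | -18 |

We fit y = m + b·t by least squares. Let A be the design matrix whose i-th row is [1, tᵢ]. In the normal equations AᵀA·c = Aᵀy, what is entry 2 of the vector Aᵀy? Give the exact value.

Entry 2 ↔ basis t, so (Aᵀy)_{2} = Σᵢ (t)·yᵢ = (-3)·(7) + (-2)·(6) + (1)·(0) + (2)·(-4) + (5)·(-8) + (7)·(-15) + (10)·(-18) = -366.

-366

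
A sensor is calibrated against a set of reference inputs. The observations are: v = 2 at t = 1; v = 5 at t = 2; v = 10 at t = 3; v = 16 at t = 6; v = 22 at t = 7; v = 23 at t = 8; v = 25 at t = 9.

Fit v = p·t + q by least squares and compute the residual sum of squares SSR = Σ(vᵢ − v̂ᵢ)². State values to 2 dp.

Sums needed: Σt·t = 244, Σt = 36, Σ1 = 7.
Moment sums: Σt·v = 701, Σv = 103.
So XᵀX·[p, q]ᵀ = Xᵀv: [[244, 36]; [36, 7]]·[p, q]ᵀ = [701, 103]ᵀ.
det = 244·7 − 36² = 412.
p = (701·7 − 36·103)/412 = 1199/412; q = (244·103 − 36·701)/412 = -26/103.
Residuals: -271/412, -117/206, 627/412, -249/206, 775/412, -3/103, -387/412; SSR = 3689/412.

SSR = 8.95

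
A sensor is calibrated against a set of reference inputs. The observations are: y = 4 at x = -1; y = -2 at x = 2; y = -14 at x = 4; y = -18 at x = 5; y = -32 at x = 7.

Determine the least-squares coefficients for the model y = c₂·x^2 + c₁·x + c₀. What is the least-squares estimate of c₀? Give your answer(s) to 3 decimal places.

Compute the Gram sums: Σx^2·x^2 = 3299, Σx^2·x = 539, Σx^2 = 95, Σx·x = 95, Σx = 17, Σ1 = 5.
And Σx^2·y = -2246, Σx·y = -378, Σy = -62.
Normal equations: [[3299, 539, 95]; [539, 95, 17]; [95, 17, 5]]·[c₂, c₁, c₀]ᵀ = [-2246, -378, -62]ᵀ.
Solving the 3×3 system (Gaussian elimination) gives c₂ = -502/1239, c₁ = -2654/1239, c₀ = 1066/413.

c₀ = 2.581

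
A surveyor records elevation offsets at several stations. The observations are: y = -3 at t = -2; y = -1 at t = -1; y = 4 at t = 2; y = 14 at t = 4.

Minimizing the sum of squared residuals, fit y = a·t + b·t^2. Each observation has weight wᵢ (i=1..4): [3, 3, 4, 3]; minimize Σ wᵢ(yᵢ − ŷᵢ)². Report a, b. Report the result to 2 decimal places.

a = 1.87, b = 0.37

Compute the Gram sums: Σwᵢ·t·t = 79, Σwᵢ·t·t^2 = 197, Σwᵢ·t^2·t^2 = 883.
Moment sums: Σwᵢ·t·y = 221, Σwᵢ·t^2·y = 697.
Normal equations: [[79, 197]; [197, 883]]·[a, b]ᵀ = [221, 697]ᵀ.
Δ = 79·883 − 197² = 30948.
a = (221·883 − 197·697)/30948 = 9639/5158; b = (79·697 − 197·221)/30948 = 1921/5158.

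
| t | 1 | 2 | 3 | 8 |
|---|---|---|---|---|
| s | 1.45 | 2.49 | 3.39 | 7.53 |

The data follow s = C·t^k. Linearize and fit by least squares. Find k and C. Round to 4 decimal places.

With ln sᵢ as the transformed response and ln tᵢ as the regressor:
AᵀA = [[6.0115, 3.8712]; [3.8712, 4]], rhs = [6.1717, 4.5236]ᵀ  (here Σln t = 3.8712, Σ(ln t)² = 6.0115, Σln s = 4.5236, Σln t·ln s = 6.1717).
Solving (det = 9.0597): k = 0.79200, ln C = 0.36439, so C = exp(0.36439) = 1.43964.

k = 0.7920, C = 1.4396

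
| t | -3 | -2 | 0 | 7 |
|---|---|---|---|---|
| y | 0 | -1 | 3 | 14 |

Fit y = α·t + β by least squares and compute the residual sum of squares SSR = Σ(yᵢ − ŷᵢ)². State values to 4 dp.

Sums needed: Σt·t = 62, Σt = 2, Σ1 = 4.
Moment sums: Σt·y = 100, Σy = 16.
XᵀX·[α, β]ᵀ = Xᵀy becomes [[62, 2]; [2, 4]]·[α, β]ᵀ = [100, 16]ᵀ.
det = 62·4 − 2² = 244.
α = (100·4 − 2·16)/244 = 92/61; β = (62·16 − 2·100)/244 = 198/61.
Residuals: 78/61, -75/61, -15/61, 12/61; SSR = 198/61.

SSR = 3.2459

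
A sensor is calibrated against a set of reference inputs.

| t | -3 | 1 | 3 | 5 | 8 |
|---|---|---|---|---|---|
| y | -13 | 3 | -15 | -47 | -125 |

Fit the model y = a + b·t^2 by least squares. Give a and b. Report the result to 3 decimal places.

a = 4.362, b = -2.026

Sums needed: Σ1 = 5, Σt^2 = 108, Σt^2·t^2 = 4884.
Right-hand side: Σy = -197, Σt^2·y = -9424.
Δ = 5·4884 − 108² = 12756.
a = ((-197)·4884 − 108·(-9424))/12756 = 4637/1063; b = (5·(-9424) − 108·(-197))/12756 = -6461/3189.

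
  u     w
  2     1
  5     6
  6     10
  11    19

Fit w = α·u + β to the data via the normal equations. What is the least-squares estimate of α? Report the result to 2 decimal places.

α = 2.02

The normal system XᵀX·[α, β]ᵀ = Xᵀw is [[186, 24]; [24, 4]]·[α, β]ᵀ = [301, 36]ᵀ.
Eliminating β: 4·(row 1) − 24·(row 2) gives 168·α = 4·301 − 24·36 = 340, so α = 85/42.
Then β = (36 − 24·(85/42))/4 = -22/7.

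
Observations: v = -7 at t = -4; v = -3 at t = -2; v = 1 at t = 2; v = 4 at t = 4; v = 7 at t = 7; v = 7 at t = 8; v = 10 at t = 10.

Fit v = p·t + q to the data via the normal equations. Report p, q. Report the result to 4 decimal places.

With design matrix A, AᵀA = [[253, 25]; [25, 7]] and Aᵀv = [257, 19]ᵀ.
Eliminating q: 7·(row 1) − 25·(row 2) gives 1146·p = 7·257 − 25·19 = 1324, so p = 662/573.
Then q = (19 − 25·(662/573))/7 = -809/573.

p = 1.1553, q = -1.4119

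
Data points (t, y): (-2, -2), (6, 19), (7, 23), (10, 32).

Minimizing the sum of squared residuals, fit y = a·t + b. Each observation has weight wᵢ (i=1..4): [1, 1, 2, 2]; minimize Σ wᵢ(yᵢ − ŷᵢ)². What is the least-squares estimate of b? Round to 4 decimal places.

Sums needed: Σwᵢ·t·t = 338, Σwᵢ·t = 38, Σwᵢ·1 = 6.
For AᵀWy: Σwᵢ·t·y = 1080, Σwᵢ·y = 127.
Normal equations: [[338, 38]; [38, 6]]·[a, b]ᵀ = [1080, 127]ᵀ.
Determinant 338·6 − 38² = 584.
a = (1080·6 − 38·127)/584 = 827/292; b = (338·127 − 38·1080)/584 = 943/292.

b = 3.2295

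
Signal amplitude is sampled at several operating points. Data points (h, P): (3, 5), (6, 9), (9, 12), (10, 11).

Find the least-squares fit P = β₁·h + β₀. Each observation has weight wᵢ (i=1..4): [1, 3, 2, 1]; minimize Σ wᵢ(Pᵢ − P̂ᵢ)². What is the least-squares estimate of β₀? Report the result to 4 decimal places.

Entries of AᵀWA: Σwᵢ·h·h = 379, Σwᵢ·h = 49, Σwᵢ·1 = 7.
For AᵀWP: Σwᵢ·h·P = 503, Σwᵢ·P = 67.
AᵀWA·[β₁, β₀]ᵀ = AᵀWP becomes [[379, 49]; [49, 7]]·[β₁, β₀]ᵀ = [503, 67]ᵀ.
Eliminating β₀: 7·(row 1) − 49·(row 2) gives 252·β₁ = 7·503 − 49·67 = 238, so β₁ = 17/18.
Then β₀ = (67 − 49·(17/18))/7 = 373/126.

β₀ = 2.9603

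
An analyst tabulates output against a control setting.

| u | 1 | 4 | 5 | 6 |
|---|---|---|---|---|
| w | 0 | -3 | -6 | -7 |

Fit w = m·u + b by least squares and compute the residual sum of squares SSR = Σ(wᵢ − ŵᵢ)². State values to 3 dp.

Normal-equation sums: Σu·u = 78, Σu = 16, Σ1 = 4.
Right-hand side: Σu·w = -84, Σw = -16.
XᵀX·[m, b]ᵀ = Xᵀw becomes [[78, 16]; [16, 4]]·[m, b]ᵀ = [-84, -16]ᵀ.
Eliminating b: 4·(row 1) − 16·(row 2) gives 56·m = 4·(-84) − 16·(-16) = -80, so m = -10/7.
Then b = ((-16) − 16·(-10/7))/4 = 12/7.
Residuals: -2/7, 1, -4/7, -1/7; SSR = 10/7.

SSR = 1.429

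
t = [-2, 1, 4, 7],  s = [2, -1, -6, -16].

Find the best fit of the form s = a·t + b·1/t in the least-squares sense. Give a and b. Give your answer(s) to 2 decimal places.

a = -2.13, b = 2.06

Sums needed: Σt·t = 70, Σt·1/t = 4, Σ1/t·1/t = 1045/784.
And Σt·s = -141, Σ1/t·s = -81/14.
Normal equations: [[70, 4]; [4, 1045/784]]·[a, b]ᵀ = [-141, -81/14]ᵀ.
det = 70·(1045/784) − 4² = 4329/56.
a = ((-141)·(1045/784) − 4·(-81/14))/(4329/56) = -43067/20202; b = (70·(-81/14) − 4·(-141))/(4329/56) = 2968/1443.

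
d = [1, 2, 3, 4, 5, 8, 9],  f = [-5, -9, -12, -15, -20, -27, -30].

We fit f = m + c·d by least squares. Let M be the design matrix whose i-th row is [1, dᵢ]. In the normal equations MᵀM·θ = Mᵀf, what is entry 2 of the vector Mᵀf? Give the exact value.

-705

Entry 2 ↔ basis d, so (Mᵀf)_{2} = Σᵢ (d)·fᵢ = (1)·(-5) + (2)·(-9) + (3)·(-12) + (4)·(-15) + (5)·(-20) + (8)·(-27) + (9)·(-30) = -705.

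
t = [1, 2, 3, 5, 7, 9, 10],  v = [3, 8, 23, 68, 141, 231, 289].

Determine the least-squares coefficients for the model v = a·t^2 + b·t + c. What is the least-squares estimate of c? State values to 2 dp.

The normal equations are: 19685·a + 2233·b + 269·c = 56462;  2233·a + 269·b + 37·c = 6384;  269·a + 37·b + 7·c = 763.
Inverting the 3×3 Gram matrix, [a, b, c]ᵀ = [75187/24882, -16954/12441, 679/8294]ᵀ.

c = 0.08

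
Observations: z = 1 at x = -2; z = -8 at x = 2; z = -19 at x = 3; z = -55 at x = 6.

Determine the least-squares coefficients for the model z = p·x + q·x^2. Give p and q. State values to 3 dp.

p = -2.633, q = -1.092

Normal-equation sums: Σx·x = 53, Σx·x^2 = 243, Σx^2·x^2 = 1409.
And Σx·z = -405, Σx^2·z = -2179.
So MᵀM·[p, q]ᵀ = Mᵀz: [[53, 243]; [243, 1409]]·[p, q]ᵀ = [-405, -2179]ᵀ.
Δ = 53·1409 − 243² = 15628.
p = ((-405)·1409 − 243·(-2179))/15628 = -10287/3907; q = (53·(-2179) − 243·(-405))/15628 = -4268/3907.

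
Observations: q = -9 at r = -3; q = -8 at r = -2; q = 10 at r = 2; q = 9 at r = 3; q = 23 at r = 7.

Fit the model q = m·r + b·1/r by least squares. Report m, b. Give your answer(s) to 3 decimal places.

m = 3.094, b = 3.793

The normal equations are: 75·m + 5·b = 251;  5·m + (655/882)·b = 128/7.
(Σr·r = 75, Σr·1/r = 5, Σ1/r·1/r = 655/882, Σr·q = 251, Σ1/r·q = 128/7.)
Determinant 75·(655/882) − 5² = 9025/294.
m = (251·(655/882) − 5·(128/7))/(9025/294) = 16753/5415; b = (75·(128/7) − 5·251)/(9025/294) = 6846/1805.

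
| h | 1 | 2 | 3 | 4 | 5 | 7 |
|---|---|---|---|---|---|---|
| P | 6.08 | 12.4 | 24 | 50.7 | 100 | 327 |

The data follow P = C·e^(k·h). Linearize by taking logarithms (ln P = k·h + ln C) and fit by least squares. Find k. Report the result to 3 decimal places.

k = 0.669

Linearized form: ln P = k·h + ln C. From the 6 transformed points,
Sums: Σh = 22.0000, Σ(h)² = 104.0000, Σln P = 21.8218, Σh·ln P = 95.6338.
Normal system: [[104.0000, 22.0000]; [22.0000, 6]]·[k, ln C]ᵀ = [95.6338, 21.8218]ᵀ.
Solving (det = 140.0000): k = 0.66945, ln C = 1.18231.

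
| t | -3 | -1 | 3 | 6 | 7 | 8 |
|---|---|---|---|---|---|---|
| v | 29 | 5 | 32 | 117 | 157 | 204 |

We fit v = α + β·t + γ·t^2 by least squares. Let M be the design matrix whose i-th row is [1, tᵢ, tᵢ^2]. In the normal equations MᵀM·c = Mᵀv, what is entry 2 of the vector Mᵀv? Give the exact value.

3437

Entry 2 ↔ basis t, so (Mᵀv)_{2} = Σᵢ (t)·vᵢ = (-3)·(29) + (-1)·(5) + (3)·(32) + (6)·(117) + (7)·(157) + (8)·(204) = 3437.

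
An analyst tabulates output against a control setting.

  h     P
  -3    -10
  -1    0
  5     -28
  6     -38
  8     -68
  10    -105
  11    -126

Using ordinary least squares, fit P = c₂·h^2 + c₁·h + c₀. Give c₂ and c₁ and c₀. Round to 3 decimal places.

Entries of XᵀX: Σh^2·h^2 = 30740, Σh^2·h = 3156, Σh^2 = 356, Σh·h = 356, Σh = 36, Σ1 = 7.
And Σh^2·P = -32256, Σh·P = -3318, ΣP = -375.
Row-reducing yields c₂ = -360051/352408, c₁ = -73317/352408, c₀ = -23847/44051.

c₂ = -1.022, c₁ = -0.208, c₀ = -0.541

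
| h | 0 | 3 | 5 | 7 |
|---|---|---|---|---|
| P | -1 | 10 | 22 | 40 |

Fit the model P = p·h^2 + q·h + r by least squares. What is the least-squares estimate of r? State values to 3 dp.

r = -0.917

The normal system MᵀM·[p, q, r]ᵀ = MᵀP is [[3107, 495, 83]; [495, 83, 15]; [83, 15, 4]]·[p, q, r]ᵀ = [2600, 420, 71]ᵀ.
Solving the 3×3 system (Gaussian elimination) gives p = 1889/3278, q = 5865/3278, r = -1503/1639.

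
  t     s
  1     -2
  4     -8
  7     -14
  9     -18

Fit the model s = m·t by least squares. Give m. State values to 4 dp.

Entries of AᵀA: Σt·t = 147.
Moment sums: Σt·s = -294.
m = (-294)/147 = -2.

m = -2.0000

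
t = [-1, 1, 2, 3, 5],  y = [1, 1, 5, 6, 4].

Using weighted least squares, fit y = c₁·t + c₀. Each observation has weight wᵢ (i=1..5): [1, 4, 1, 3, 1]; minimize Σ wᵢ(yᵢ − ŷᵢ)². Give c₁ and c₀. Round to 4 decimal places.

Normal-equation sums: Σwᵢ·t·t = 61, Σwᵢ·t = 19, Σwᵢ·1 = 10.
Moment sums: Σwᵢ·t·y = 87, Σwᵢ·y = 32.
Eliminating c₀: 10·(row 1) − 19·(row 2) gives 249·c₁ = 10·87 − 19·32 = 262, so c₁ = 262/249.
Then c₀ = (32 − 19·(262/249))/10 = 299/249.

c₁ = 1.0522, c₀ = 1.2008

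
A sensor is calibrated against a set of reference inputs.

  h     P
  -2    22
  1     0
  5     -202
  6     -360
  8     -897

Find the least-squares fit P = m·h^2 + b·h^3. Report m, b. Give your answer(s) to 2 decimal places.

m = 1.87, b = -1.98

The normal system AᵀA·[m, b]ᵀ = AᵀP is [[6034, 43638]; [43638, 324490]]·[m, b]ᵀ = [-75330, -562450]ᵀ.
Determinant 6034·324490 − 43638² = 53697616.
m = ((-75330)·324490 − 43638·(-562450))/53697616 = 12545175/6712202; b = (6034·(-562450) − 43638·(-75330))/53697616 = -1903085/958886.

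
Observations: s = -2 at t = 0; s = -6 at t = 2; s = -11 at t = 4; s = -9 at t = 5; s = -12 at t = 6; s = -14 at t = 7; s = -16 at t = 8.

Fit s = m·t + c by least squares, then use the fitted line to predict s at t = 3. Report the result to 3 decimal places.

The normal system XᵀX·[m, c]ᵀ = Xᵀs is [[194, 32]; [32, 7]]·[m, c]ᵀ = [-399, -70]ᵀ.
Determinant 194·7 − 32² = 334.
m = ((-399)·7 − 32·(-70))/334 = -553/334; c = (194·(-70) − 32·(-399))/334 = -406/167.
At t = 3: ŝ = (-553/334)·(3) + (-406/167)·(1) = -2471/334.

ŝ = -7.398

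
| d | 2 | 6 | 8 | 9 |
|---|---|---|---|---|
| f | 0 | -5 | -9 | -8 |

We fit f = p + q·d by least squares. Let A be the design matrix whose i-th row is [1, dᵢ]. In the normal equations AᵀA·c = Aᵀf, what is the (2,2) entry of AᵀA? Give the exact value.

185

Row 2 ↔ basis d, column 2 ↔ basis d, so (AᵀA)_{2,2} = Σᵢ (d)·(d) = (2)·(2) + (6)·(6) + (8)·(8) + (9)·(9) = 185.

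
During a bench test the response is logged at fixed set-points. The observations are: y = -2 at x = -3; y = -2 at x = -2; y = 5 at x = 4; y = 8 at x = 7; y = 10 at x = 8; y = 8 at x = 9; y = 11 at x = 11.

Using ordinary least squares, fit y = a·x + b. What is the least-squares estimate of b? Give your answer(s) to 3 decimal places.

b = 0.692

Sums needed: Σx·x = 344, Σx = 34, Σ1 = 7.
Moment sums: Σx·y = 359, Σy = 38.
MᵀM·[a, b]ᵀ = Mᵀy becomes [[344, 34]; [34, 7]]·[a, b]ᵀ = [359, 38]ᵀ.
Eliminating b: 7·(row 1) − 34·(row 2) gives 1252·a = 7·359 − 34·38 = 1221, so a = 1221/1252.
Then b = (38 − 34·(1221/1252))/7 = 433/626.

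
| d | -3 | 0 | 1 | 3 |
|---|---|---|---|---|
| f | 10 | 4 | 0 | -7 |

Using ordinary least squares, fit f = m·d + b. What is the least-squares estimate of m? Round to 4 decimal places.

Normal-equation sums: Σd·d = 19, Σd = 1, Σ1 = 4.
And Σd·f = -51, Σf = 7.
Normal equations: [[19, 1]; [1, 4]]·[m, b]ᵀ = [-51, 7]ᵀ.
Determinant 19·4 − 1² = 75.
m = ((-51)·4 − 1·7)/75 = -211/75; b = (19·7 − 1·(-51))/75 = 184/75.

m = -2.8133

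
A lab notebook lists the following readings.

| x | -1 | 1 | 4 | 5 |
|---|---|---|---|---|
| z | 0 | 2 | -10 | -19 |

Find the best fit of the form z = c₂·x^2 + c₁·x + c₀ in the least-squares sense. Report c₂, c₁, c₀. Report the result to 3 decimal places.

From the data, Σx^2·x^2 = 883, Σx^2·x = 189, Σx^2 = 43, Σx·x = 43, Σx = 9, Σ1 = 4.
Moment sums: Σx^2·z = -633, Σx·z = -133, Σz = -27.
So AᵀA·[c₂, c₁, c₀]ᵀ = Aᵀz: [[883, 189, 43]; [189, 43, 9]; [43, 9, 4]]·[c₂, c₁, c₀]ᵀ = [-633, -133, -27]ᵀ.
Solving the 3×3 system (Gaussian elimination) gives c₂ = -755/708, c₁ = 271/236, c₀ = 377/177.

c₂ = -1.066, c₁ = 1.148, c₀ = 2.130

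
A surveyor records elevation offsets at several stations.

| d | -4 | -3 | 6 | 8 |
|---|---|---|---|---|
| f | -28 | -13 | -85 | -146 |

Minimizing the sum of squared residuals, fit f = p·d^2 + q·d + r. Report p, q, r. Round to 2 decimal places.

Normal-equation sums: Σd^2·d^2 = 5729, Σd^2·d = 637, Σd^2 = 125, Σd·d = 125, Σd = 7, Σ1 = 4.
Right-hand side: Σd^2·f = -12969, Σd·f = -1527, Σf = -272.
Normal equations: [[5729, 637, 125]; [637, 125, 7]; [125, 7, 4]]·[p, q, r]ᵀ = [-12969, -1527, -272]ᵀ.
Solving the 3×3 system (Gaussian elimination) gives p = -21433/10194, q = -15517/10194, r = 624/1699.

p = -2.10, q = -1.52, r = 0.37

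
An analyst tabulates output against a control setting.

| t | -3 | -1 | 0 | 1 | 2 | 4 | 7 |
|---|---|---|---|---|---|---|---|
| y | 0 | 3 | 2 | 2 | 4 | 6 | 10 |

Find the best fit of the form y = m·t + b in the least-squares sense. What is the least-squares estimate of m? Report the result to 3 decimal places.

AᵀA·[m, b]ᵀ = Aᵀy reads: 80·m + 10·b = 101;  10·m + 7·b = 27.
(Σt·t = 80, Σt = 10, Σ1 = 7, Σt·y = 101, Σy = 27.)
Eliminating b: 7·(row 1) − 10·(row 2) gives 460·m = 7·101 − 10·27 = 437, so m = 19/20.
Then b = (27 − 10·(19/20))/7 = 5/2.

m = 0.950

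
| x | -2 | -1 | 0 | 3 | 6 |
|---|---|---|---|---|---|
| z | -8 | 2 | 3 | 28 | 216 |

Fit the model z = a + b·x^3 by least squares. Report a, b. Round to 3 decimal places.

Setting ∂/∂a … = 0 gives: 5·a + 234·b = 241;  234·a + 47450·b = 47474.
(Σ1 = 5, Σx^3 = 234, Σx^3·x^3 = 47450, Σz = 241, Σx^3·z = 47474.)
det = 5·47450 − 234² = 182494.
a = (241·47450 − 234·47474)/182494 = 12559/7019; b = (5·47474 − 234·241)/182494 = 90488/91247.

a = 1.789, b = 0.992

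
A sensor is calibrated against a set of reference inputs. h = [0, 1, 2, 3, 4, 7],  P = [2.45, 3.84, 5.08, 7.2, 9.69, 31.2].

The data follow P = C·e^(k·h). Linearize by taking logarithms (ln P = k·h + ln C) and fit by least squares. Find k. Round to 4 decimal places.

k = 0.3553

With ln Pᵢ as the transformed response and hᵢ as the regressor:
AᵀA = [[79.0000, 17.0000]; [17.0000, 6]], rhs = [43.6856, 11.5525]ᵀ  (here Σh = 17.0000, Σ(h)² = 79.0000, Σln P = 11.5525, Σh·ln P = 43.6856).
Slope k = (n·Σh·ln P − Σh·Σln P)/(n·Σ(h)² − (Σh)²) = (6·43.6856 − 17.0000·11.5525)/185.0000 = 0.35525; ln C = (Σln P − k·Σh)/n = 0.91886.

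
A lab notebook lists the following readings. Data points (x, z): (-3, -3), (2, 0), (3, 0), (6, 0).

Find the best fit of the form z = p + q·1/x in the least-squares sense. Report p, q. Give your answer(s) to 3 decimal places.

Forming MᵀM = [[4, 2/3]; [2/3, 1/2]] and Mᵀz = [-3, 1]ᵀ gives MᵀM·[p, q]ᵀ = Mᵀz.
Eliminating q: (1/2)·(row 1) − (2/3)·(row 2) gives (14/9)·p = (1/2)·(-3) − (2/3)·1 = -13/6, so p = -39/28.
Then q = (1 − (2/3)·(-39/28))/(1/2) = 27/7.

p = -1.393, q = 3.857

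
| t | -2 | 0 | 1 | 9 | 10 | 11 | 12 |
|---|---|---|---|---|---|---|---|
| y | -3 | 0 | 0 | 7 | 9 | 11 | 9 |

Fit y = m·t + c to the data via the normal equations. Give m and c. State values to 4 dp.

From the data, Σt·t = 451, Σt = 41, Σ1 = 7.
Moment sums: Σt·y = 388, Σy = 33.
So XᵀX·[m, c]ᵀ = Xᵀy: [[451, 41]; [41, 7]]·[m, c]ᵀ = [388, 33]ᵀ.
Eliminating c: 7·(row 1) − 41·(row 2) gives 1476·m = 7·388 − 41·33 = 1363, so m = 1363/1476.
Then c = (33 − 41·(1363/1476))/7 = -25/36.

m = 0.9234, c = -0.6944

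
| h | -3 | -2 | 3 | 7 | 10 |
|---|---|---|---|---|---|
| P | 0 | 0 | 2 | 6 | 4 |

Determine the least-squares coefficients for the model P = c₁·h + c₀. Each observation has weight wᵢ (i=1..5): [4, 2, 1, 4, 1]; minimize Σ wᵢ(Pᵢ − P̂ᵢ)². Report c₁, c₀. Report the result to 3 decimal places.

c₁ = 0.510, c₀ = 1.437

Sums needed: Σwᵢ·h·h = 349, Σwᵢ·h = 25, Σwᵢ·1 = 12.
For AᵀWP: Σwᵢ·h·P = 214, Σwᵢ·P = 30.
det = 349·12 − 25² = 3563.
c₁ = (214·12 − 25·30)/3563 = 1818/3563; c₀ = (349·30 − 25·214)/3563 = 5120/3563.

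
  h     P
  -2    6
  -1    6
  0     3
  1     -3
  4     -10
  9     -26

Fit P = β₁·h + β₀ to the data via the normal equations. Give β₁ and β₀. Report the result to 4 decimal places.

With design matrix A, AᵀA = [[103, 11]; [11, 6]] and AᵀP = [-295, -24]ᵀ.
det = 103·6 − 11² = 497.
β₁ = ((-295)·6 − 11·(-24))/497 = -1506/497; β₀ = (103·(-24) − 11·(-295))/497 = 773/497.

β₁ = -3.0302, β₀ = 1.5553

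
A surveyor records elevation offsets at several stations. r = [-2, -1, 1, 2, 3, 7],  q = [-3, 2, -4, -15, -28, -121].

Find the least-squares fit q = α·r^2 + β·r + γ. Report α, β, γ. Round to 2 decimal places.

α = -2.04, β = -3.03, γ = 0.01

Entries of XᵀX: Σr^2·r^2 = 2516, Σr^2·r = 370, Σr^2 = 68, Σr·r = 68, Σr = 10, Σ1 = 6.
Moment sums: Σr^2·q = -6255, Σr·q = -961, Σq = -169.
Row-reducing yields α = -943/462, β = -1399/462, γ = 1/77.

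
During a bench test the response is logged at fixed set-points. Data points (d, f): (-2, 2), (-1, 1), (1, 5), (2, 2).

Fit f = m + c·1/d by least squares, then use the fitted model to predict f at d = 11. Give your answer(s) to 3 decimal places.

MᵀM·[m, c]ᵀ = Mᵀf reads: 4·m + 0·c = 10;  0·m + (5/2)·c = 4.
(Σ1 = 4, Σ1/d = 0, Σ1/d·1/d = 5/2, Σf = 10, Σ1/d·f = 4.)
det = 4·(5/2) − 0² = 10.
m = (10·(5/2) − 0·4)/10 = 5/2; c = (4·4 − 0·10)/10 = 8/5.
At d = 11: f̂ = (5/2)·(1) + (8/5)·(1/11) = 291/110.

f̂ = 2.645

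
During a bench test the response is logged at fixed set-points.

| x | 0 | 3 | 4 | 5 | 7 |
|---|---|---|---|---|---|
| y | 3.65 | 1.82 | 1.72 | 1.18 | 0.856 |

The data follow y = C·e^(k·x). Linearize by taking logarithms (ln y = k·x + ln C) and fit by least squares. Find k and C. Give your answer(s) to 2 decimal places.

Linearized form: ln y = k·x + ln C. From the 5 transformed points,
Σx = 19.0000, Σ(x)² = 99.0000, Σln y = 2.4459, Σx·ln y = 3.7050.
Normal system: [[99.0000, 19.0000]; [19.0000, 5]]·[k, ln C]ᵀ = [3.7050, 2.4459]ᵀ.
Slope k = (n·Σx·ln y − Σx·Σln y)/(n·Σ(x)² − (Σx)²) = (5·3.7050 − 19.0000·2.4459)/134.0000 = -0.20856; ln C = (Σln y − k·Σx)/n = 1.28172, so C = exp(1.28172) = 3.60285.

k = -0.21, C = 3.60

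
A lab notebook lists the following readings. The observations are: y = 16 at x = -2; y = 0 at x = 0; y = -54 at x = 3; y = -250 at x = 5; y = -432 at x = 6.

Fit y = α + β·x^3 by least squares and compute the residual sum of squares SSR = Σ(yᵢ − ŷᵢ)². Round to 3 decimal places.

Compute the Gram sums: Σ1 = 5, Σx^3 = 360, Σx^3·x^3 = 63074.
And Σy = -720, Σx^3·y = -126148.
So AᵀA·[α, β]ᵀ = Aᵀy: [[5, 360]; [360, 63074]]·[α, β]ᵀ = [-720, -126148]ᵀ.
Δ = 5·63074 − 360² = 185770.
α = ((-720)·63074 − 360·(-126148))/185770 = 0; β = (5·(-126148) − 360·(-720))/185770 = -2.
Residuals: 0, 0, 0, 0, 0; SSR = 0.

SSR = 0.000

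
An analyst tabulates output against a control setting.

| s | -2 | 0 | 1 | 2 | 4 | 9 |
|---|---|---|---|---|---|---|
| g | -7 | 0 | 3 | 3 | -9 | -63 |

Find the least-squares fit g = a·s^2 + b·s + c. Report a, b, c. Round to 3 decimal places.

From the data, Σs^2·s^2 = 6850, Σs^2·s = 794, Σs^2 = 106, Σs·s = 106, Σs = 14, Σ1 = 6.
And Σs^2·g = -5260, Σs·g = -580, Σg = -73.
Row-reducing yields a = -10081/9924, b = 98551/49620, c = 9471/8270.

a = -1.016, b = 1.986, c = 1.145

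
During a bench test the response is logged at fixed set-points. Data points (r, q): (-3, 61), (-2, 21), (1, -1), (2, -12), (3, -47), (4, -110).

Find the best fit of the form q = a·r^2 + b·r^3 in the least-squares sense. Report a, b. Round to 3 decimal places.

a = 0.919, b = -1.964

Normal-equation sums: Σr^2·r^2 = 451, Σr^2·r^3 = 1025, Σr^3·r^3 = 5683.
Right-hand side: Σr^2·q = -1599, Σr^3·q = -10221.
Normal equations: [[451, 1025]; [1025, 5683]]·[a, b]ᵀ = [-1599, -10221]ᵀ.
Determinant 451·5683 − 1025² = 1512408.
a = ((-1599)·5683 − 1025·(-10221))/1512408 = 1412/1537; b = (451·(-10221) − 1025·(-1599))/1512408 = -3019/1537.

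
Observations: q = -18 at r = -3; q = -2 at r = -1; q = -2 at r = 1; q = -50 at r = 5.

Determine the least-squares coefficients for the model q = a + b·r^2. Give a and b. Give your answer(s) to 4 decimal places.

With design matrix X, XᵀX = [[4, 36]; [36, 708]] and Xᵀq = [-72, -1416]ᵀ.
Determinant 4·708 − 36² = 1536.
a = ((-72)·708 − 36·(-1416))/1536 = 0; b = (4·(-1416) − 36·(-72))/1536 = -2.

a = 0.0000, b = -2.0000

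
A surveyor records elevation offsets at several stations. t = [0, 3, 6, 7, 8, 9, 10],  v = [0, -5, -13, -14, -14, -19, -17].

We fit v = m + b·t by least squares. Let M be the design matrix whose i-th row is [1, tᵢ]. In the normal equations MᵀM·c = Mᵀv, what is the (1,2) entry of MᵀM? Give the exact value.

Row 1 ↔ basis 1, column 2 ↔ basis t, so (MᵀM)_{1,2} = Σᵢ t = (1)·(0) + (1)·(3) + (1)·(6) + (1)·(7) + (1)·(8) + (1)·(9) + (1)·(10) = 43.

43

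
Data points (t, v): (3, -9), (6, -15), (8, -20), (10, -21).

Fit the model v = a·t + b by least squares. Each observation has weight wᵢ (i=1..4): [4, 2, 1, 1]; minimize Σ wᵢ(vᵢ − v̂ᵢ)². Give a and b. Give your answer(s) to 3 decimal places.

The normal system XᵀWX·[a, b]ᵀ = XᵀWv is [[272, 42]; [42, 8]]·[a, b]ᵀ = [-658, -107]ᵀ.
Δ = 272·8 − 42² = 412.
a = ((-658)·8 − 42·(-107))/412 = -385/206; b = (272·(-107) − 42·(-658))/412 = -367/103.

a = -1.869, b = -3.563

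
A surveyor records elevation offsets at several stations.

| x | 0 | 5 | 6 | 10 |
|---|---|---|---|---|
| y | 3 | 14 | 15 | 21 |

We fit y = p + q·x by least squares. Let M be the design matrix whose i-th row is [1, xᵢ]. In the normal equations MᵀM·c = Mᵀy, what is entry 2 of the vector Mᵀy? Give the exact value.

370

Entry 2 ↔ basis x, so (Mᵀy)_{2} = Σᵢ (x)·yᵢ = (0)·(3) + (5)·(14) + (6)·(15) + (10)·(21) = 370.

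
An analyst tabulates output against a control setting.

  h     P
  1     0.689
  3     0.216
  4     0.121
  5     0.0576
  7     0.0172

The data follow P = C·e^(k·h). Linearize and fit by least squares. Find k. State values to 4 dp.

k = -0.6196

Let Y = ln P. Fitting Y = k·h + ln C by least squares:
Sums: Σh = 20.0000, Σ(h)² = 100.0000, Σln P = -10.9340, Σh·ln P = -56.1289.
Normal system: [[100.0000, 20.0000]; [20.0000, 5]]·[k, ln C]ᵀ = [-56.1289, -10.9340]ᵀ.
Slope k = (n·Σh·ln P − Σh·Σln P)/(n·Σ(h)² − (Σh)²) = (5·-56.1289 − 20.0000·-10.9340)/100.0000 = -0.61964; ln C = (Σln P − k·Σh)/n = 0.29174.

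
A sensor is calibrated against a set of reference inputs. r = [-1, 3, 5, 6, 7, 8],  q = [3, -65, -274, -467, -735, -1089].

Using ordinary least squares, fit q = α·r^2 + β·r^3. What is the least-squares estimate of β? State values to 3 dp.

β = -2.010

Forming XᵀX = [[8500, 60718]; [60718, 442804]] and Xᵀq = [-129955, -946553]ᵀ gives XᵀX·[α, β]ᵀ = Xᵀq.
Determinant 8500·442804 − 60718² = 77158476.
α = ((-129955)·442804 − 60718·(-946553))/77158476 = -35894383/38579238; β = (8500·(-946553) − 60718·(-129955))/77158476 = -77546405/38579238.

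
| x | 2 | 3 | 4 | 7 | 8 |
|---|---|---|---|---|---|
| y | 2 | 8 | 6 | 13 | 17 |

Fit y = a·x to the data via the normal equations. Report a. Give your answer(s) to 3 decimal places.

a = 1.965

AᵀA·[a]ᵀ = Aᵀy reads: 142·a = 279.
(Σx·x = 142, Σx·y = 279.)
a = 279/142 = 1.96479.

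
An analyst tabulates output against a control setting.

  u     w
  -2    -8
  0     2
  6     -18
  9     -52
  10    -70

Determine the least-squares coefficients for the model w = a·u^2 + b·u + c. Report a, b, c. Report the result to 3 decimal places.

a = -0.982, b = 2.739, c = 1.610

Forming AᵀA = [[17873, 1937, 221]; [1937, 221, 23]; [221, 23, 5]] and Aᵀw = [-11892, -1260, -146]ᵀ gives AᵀA·[a, b, c]ᵀ = Aᵀw.
Row-reducing yields a = -2083/2121, b = 5809/2121, c = 1138/707.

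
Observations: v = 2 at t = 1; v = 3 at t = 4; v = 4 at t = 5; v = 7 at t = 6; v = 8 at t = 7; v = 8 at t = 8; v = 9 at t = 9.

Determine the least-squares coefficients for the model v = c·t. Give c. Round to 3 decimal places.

c = 1.018

With design matrix X, XᵀX = [[272]] and Xᵀv = [277]ᵀ.
c = 277/272 = 1.01838.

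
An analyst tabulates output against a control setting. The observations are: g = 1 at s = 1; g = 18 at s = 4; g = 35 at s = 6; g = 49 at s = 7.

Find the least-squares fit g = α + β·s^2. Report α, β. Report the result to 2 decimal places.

α = 0.81, β = 0.98

Forming MᵀM = [[4, 102]; [102, 3954]] and Mᵀg = [103, 3950]ᵀ gives MᵀM·[α, β]ᵀ = Mᵀg.
det = 4·3954 − 102² = 5412.
α = (103·3954 − 102·3950)/5412 = 727/902; β = (4·3950 − 102·103)/5412 = 2647/2706.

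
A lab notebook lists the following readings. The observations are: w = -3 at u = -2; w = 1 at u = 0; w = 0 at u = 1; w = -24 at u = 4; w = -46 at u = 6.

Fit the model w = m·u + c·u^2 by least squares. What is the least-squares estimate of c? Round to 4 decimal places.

The normal equations are: 57·m + 273·c = -366;  273·m + 1569·c = -2052.
det = 57·1569 − 273² = 14904.
m = ((-366)·1569 − 273·(-2052))/14904 = -781/828; c = (57·(-2052) − 273·(-366))/14904 = -947/828.

c = -1.1437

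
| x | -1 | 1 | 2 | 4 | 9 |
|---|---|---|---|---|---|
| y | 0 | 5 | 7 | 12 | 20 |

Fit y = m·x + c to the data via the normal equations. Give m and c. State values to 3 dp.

Entries of MᵀM: Σx·x = 103, Σx = 15, Σ1 = 5.
Moment sums: Σx·y = 247, Σy = 44.
So MᵀM·[m, c]ᵀ = Mᵀy: [[103, 15]; [15, 5]]·[m, c]ᵀ = [247, 44]ᵀ.
Eliminating c: 5·(row 1) − 15·(row 2) gives 290·m = 5·247 − 15·44 = 575, so m = 115/58.
Then c = (44 − 15·(115/58))/5 = 827/290.

m = 1.983, c = 2.852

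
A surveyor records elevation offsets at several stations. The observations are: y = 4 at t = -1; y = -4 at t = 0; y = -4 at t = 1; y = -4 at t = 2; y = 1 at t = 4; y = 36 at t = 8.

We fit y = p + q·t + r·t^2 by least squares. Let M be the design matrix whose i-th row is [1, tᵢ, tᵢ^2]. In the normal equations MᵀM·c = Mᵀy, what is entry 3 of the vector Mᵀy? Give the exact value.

Entry 3 ↔ basis t^2, so (Mᵀy)_{3} = Σᵢ (t^2)·yᵢ = (1)·(4) + (0)·(-4) + (1)·(-4) + (4)·(-4) + (16)·(1) + (64)·(36) = 2304.

2304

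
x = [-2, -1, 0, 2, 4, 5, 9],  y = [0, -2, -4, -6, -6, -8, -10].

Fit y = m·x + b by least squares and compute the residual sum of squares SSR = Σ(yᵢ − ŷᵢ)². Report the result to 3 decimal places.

SSR = 5.503

With design matrix A, AᵀA = [[131, 17]; [17, 7]] and Aᵀy = [-164, -36]ᵀ.
Eliminating b: 7·(row 1) − 17·(row 2) gives 628·m = 7·(-164) − 17·(-36) = -536, so m = -134/157.
Then b = ((-36) − 17·(-134/157))/7 = -482/157.
Residuals: 214/157, 34/157, -146/157, -192/157, 76/157, -104/157, 118/157; SSR = 864/157.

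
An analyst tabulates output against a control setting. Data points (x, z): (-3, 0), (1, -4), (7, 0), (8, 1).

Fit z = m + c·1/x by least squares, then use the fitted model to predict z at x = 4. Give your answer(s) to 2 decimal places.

Compute the Gram sums: Σ1 = 4, Σ1/x = 157/168, Σ1/x·1/x = 32377/28224.
For Aᵀz: Σz = -3, Σ1/x·z = -31/8.
Normal equations: [[4, 157/168]; [157/168, 32377/28224]]·[m, c]ᵀ = [-3, -31/8]ᵀ.
Eliminating c: (32377/28224)·(row 1) − (157/168)·(row 2) gives (11651/3136)·m = (32377/28224)·(-3) − (157/168)·(-31/8) = 141/784, so m = 564/11651.
Then c = ((-31/8) − (157/168)·(564/11651))/(32377/28224) = -39816/11651.
At x = 4: ẑ = (564/11651)·(1) + (-39816/11651)·(1/4) = -9390/11651.

ẑ = -0.81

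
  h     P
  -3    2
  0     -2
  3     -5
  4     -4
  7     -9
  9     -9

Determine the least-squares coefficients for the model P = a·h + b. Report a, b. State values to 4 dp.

Normal-equation sums: Σh·h = 164, Σh = 20, Σ1 = 6.
Moment sums: Σh·P = -181, ΣP = -27.
So XᵀX·[a, b]ᵀ = XᵀP: [[164, 20]; [20, 6]]·[a, b]ᵀ = [-181, -27]ᵀ.
Determinant 164·6 − 20² = 584.
a = ((-181)·6 − 20·(-27))/584 = -273/292; b = (164·(-27) − 20·(-181))/584 = -101/73.

a = -0.9349, b = -1.3836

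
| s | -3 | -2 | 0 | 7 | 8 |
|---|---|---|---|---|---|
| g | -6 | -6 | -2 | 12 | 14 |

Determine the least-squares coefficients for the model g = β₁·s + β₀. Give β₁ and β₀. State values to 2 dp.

The normal system AᵀA·[β₁, β₀]ᵀ = Aᵀg is [[126, 10]; [10, 5]]·[β₁, β₀]ᵀ = [226, 12]ᵀ.
det = 126·5 − 10² = 530.
β₁ = (226·5 − 10·12)/530 = 101/53; β₀ = (126·12 − 10·226)/530 = -374/265.

β₁ = 1.91, β₀ = -1.41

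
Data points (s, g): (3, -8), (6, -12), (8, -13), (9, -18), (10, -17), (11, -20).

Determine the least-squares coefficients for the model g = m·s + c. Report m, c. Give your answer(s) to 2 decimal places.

The normal system XᵀX·[m, c]ᵀ = Xᵀg is [[411, 47]; [47, 6]]·[m, c]ᵀ = [-752, -88]ᵀ.
Eliminating c: 6·(row 1) − 47·(row 2) gives 257·m = 6·(-752) − 47·(-88) = -376, so m = -376/257.
Then c = ((-88) − 47·(-376/257))/6 = -824/257.

m = -1.46, c = -3.21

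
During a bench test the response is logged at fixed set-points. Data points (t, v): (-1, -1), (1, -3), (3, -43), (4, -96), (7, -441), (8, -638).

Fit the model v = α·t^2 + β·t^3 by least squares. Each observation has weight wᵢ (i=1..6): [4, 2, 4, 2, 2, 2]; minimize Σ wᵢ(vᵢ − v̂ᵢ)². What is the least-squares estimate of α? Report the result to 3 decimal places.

Setting ∂/∂α … = 0 gives: 13836·α + 102168·β = -129512;  102168·α + 770700·β = -972772.
Eliminating β: 770700·(row 1) − 102168·(row 2) gives 225104976·α = 770700·(-129512) − 102168·(-972772) = -428728704, so α = -8931848/4689687.
Then β = ((-972772) − 102168·(-8931848/4689687))/770700 = -4735237/4689687.

α = -1.905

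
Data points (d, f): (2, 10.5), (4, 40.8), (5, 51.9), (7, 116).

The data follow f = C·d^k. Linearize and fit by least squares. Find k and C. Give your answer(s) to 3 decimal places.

k = 1.879, C = 2.841

Linearized form: ln f = k·ln d + ln C. From the 4 transformed points,
Σln d = 5.6348, Σ(ln d)² = 8.7791, Σln f = 14.7630, Σln d·ln f = 22.3774.
Equations: 8.7791·k + 5.6348·ln C = 22.3774;  5.6348·k + 4·ln C = 14.7630.
Solving (det = 3.3656): k = 1.87883, ln C = 1.04404, so C = exp(1.04404) = 2.84066.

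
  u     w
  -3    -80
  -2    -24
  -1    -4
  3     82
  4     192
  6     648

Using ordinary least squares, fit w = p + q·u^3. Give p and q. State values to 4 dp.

p = 0.2165, q = 2.9989

Forming MᵀM = [[6, 271]; [271, 52275]] and Mᵀw = [814, 156826]ᵀ gives MᵀM·[p, q]ᵀ = Mᵀw.
Δ = 6·52275 − 271² = 240209.
p = (814·52275 − 271·156826)/240209 = 52004/240209; q = (6·156826 − 271·814)/240209 = 720362/240209.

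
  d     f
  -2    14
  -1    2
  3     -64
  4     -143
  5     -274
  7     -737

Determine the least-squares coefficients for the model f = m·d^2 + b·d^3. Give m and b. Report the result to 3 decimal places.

From the data, Σd^2·d^2 = 3380, Σd^2·d^3 = 21166, Σd^3·d^3 = 138164.
Right-hand side: Σd^2·f = -45769, Σd^3·f = -298035.
MᵀM·[m, b]ᵀ = Mᵀf becomes [[3380, 21166]; [21166, 138164]]·[m, b]ᵀ = [-45769, -298035]ᵀ.
Eliminating b: 138164·(row 1) − 21166·(row 2) gives 18994764·m = 138164·(-45769) − 21166·(-298035) = -15419306, so m = -208369/256686.
Then b = ((-298035) − 21166·(-208369/256686))/138164 = -521779/256686.

m = -0.812, b = -2.033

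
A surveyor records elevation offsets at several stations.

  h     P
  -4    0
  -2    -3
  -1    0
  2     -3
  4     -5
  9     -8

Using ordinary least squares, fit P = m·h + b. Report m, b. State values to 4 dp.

m = -0.5988, b = -2.3683

The normal system AᵀA·[m, b]ᵀ = AᵀP is [[122, 8]; [8, 6]]·[m, b]ᵀ = [-92, -19]ᵀ.
Determinant 122·6 − 8² = 668.
m = ((-92)·6 − 8·(-19))/668 = -100/167; b = (122·(-19) − 8·(-92))/668 = -791/334.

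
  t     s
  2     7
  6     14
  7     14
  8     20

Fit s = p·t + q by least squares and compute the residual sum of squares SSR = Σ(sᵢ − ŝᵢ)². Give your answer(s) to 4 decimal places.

SSR = 8.6024

Sums needed: Σt·t = 153, Σt = 23, Σ1 = 4.
For Aᵀs: Σt·s = 356, Σs = 55.
So AᵀA·[p, q]ᵀ = Aᵀs: [[153, 23]; [23, 4]]·[p, q]ᵀ = [356, 55]ᵀ.
Eliminating q: 4·(row 1) − 23·(row 2) gives 83·p = 4·356 − 23·55 = 159, so p = 159/83.
Then q = (55 − 23·(159/83))/4 = 227/83.
Residuals: 36/83, -19/83, -178/83, 161/83; SSR = 714/83.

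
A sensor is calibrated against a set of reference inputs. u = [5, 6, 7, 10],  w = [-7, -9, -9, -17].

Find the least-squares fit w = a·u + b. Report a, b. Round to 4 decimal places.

a = -2.0000, b = 3.5000

The normal equations are: 210·a + 28·b = -322;  28·a + 4·b = -42.
Δ = 210·4 − 28² = 56.
a = ((-322)·4 − 28·(-42))/56 = -2; b = (210·(-42) − 28·(-322))/56 = 7/2.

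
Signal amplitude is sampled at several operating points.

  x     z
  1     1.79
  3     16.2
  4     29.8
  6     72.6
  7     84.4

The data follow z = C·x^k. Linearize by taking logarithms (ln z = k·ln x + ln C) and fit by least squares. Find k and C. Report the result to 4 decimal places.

Taking logs, ln z = k·ln x + ln C, so regress ln z on ln x.
Σln x = 6.2226, Σ(ln x)² = 10.1257, Σln z = 15.4823, Σln x·ln z = 24.0743.
Equations: 10.1257·k + 6.2226·ln C = 24.0743;  6.2226·k + 5·ln C = 15.4823.
Slope k = (n·Σln x·ln z − Σln x·Σln z)/(n·Σ(ln x)² − (Σln x)²) = (5·24.0743 − 6.2226·15.4823)/11.9082 = 2.01809; ln C = (Σln z − k·Σln x)/n = 0.58491, so C = exp(0.58491) = 1.79483.

k = 2.0181, C = 1.7948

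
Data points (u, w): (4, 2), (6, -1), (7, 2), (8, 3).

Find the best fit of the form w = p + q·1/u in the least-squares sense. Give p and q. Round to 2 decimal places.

p = 2.11, q = -3.57

Setting ∂/∂p … = 0 gives: 4·p + (115/168)·q = 6;  (115/168)·p + (3565/28224)·q = 167/168.
Δ = 4·(3565/28224) − (115/168)² = 115/3136.
p = (6·(3565/28224) − (115/168)·(167/168))/(115/3136) = 19/9; q = (4·(167/168) − (115/168)·6)/(115/3136) = -1232/345.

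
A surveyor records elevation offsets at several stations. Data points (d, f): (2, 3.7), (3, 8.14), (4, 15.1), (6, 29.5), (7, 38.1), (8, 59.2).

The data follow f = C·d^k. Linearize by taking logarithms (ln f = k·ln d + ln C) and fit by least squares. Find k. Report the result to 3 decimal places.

Taking logs, ln f = k·ln d + ln C, so regress ln f on ln d.
Sums: Σln d = 8.9952, Σ(ln d)² = 14.9303, Σln f = 17.2253, Σln d·ln f = 28.6074.
Normal system: [[14.9303, 8.9952]; [8.9952, 6]]·[k, ln C]ᵀ = [28.6074, 17.2253]ᵀ.
Solving (det = 8.6686): k = 1.92644, ln C = -0.01721.

k = 1.926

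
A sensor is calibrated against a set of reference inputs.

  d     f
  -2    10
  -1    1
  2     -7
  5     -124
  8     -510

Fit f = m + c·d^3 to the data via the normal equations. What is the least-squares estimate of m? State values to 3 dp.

Normal-equation sums: Σ1 = 5, Σd^3 = 636, Σd^3·d^3 = 277898.
For Mᵀf: Σf = -630, Σd^3·f = -276757.
Determinant 5·277898 − 636² = 984994.
m = ((-630)·277898 − 636·(-276757))/984994 = 470856/492497; c = (5·(-276757) − 636·(-630))/984994 = -983105/984994.

m = 0.956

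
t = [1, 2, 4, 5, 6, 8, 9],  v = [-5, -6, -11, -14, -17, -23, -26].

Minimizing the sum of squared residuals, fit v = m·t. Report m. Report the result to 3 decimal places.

m = -2.868

Sums needed: Σt·t = 227.
For Xᵀv: Σt·v = -651.
m = (-651)/227 = -2.86784.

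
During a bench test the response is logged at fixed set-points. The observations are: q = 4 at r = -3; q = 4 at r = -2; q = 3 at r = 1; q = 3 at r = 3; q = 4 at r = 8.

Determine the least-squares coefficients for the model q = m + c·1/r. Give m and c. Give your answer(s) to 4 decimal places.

Entries of AᵀA: Σ1 = 5, Σ1/r = 5/8, Σ1/r·1/r = 857/576.
Moment sums: Σq = 18, Σ1/r·q = 7/6.
Normal equations: [[5, 5/8]; [5/8, 857/576]]·[m, c]ᵀ = [18, 7/6]ᵀ.
Eliminating c: (857/576)·(row 1) − (5/8)·(row 2) gives (1015/144)·m = (857/576)·18 − (5/8)·(7/6) = 2501/96, so m = 7503/2030.
Then c = ((7/6) − (5/8)·(7503/2030))/(857/576) = -156/203.

m = 3.6961, c = -0.7685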